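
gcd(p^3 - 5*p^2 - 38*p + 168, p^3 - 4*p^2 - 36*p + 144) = p^2 + 2*p - 24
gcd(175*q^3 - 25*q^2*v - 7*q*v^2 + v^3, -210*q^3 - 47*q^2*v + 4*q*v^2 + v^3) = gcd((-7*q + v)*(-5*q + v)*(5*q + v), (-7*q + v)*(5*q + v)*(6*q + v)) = 35*q^2 + 2*q*v - v^2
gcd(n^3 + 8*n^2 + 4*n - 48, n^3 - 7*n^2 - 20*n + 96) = n + 4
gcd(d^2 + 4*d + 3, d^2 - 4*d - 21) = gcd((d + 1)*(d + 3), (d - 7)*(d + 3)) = d + 3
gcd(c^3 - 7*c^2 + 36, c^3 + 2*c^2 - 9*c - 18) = c^2 - c - 6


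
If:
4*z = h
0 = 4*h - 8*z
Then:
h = 0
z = 0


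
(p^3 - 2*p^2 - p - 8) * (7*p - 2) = 7*p^4 - 16*p^3 - 3*p^2 - 54*p + 16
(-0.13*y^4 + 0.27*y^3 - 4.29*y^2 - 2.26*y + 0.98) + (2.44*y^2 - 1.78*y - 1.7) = -0.13*y^4 + 0.27*y^3 - 1.85*y^2 - 4.04*y - 0.72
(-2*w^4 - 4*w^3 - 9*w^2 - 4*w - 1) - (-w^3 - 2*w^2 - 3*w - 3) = -2*w^4 - 3*w^3 - 7*w^2 - w + 2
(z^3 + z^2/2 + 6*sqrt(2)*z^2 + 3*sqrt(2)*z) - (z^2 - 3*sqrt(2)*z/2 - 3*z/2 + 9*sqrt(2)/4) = z^3 - z^2/2 + 6*sqrt(2)*z^2 + 3*z/2 + 9*sqrt(2)*z/2 - 9*sqrt(2)/4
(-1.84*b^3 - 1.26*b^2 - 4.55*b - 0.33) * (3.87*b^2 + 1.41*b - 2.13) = -7.1208*b^5 - 7.4706*b^4 - 15.4659*b^3 - 5.0088*b^2 + 9.2262*b + 0.7029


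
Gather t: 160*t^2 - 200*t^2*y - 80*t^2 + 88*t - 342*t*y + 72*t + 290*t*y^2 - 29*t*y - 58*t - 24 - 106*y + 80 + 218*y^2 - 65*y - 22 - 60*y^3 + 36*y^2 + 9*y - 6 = t^2*(80 - 200*y) + t*(290*y^2 - 371*y + 102) - 60*y^3 + 254*y^2 - 162*y + 28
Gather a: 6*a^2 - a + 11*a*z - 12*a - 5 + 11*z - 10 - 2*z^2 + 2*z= 6*a^2 + a*(11*z - 13) - 2*z^2 + 13*z - 15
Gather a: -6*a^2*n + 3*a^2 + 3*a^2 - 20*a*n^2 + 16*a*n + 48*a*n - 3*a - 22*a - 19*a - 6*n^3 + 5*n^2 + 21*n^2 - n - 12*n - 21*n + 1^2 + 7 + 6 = a^2*(6 - 6*n) + a*(-20*n^2 + 64*n - 44) - 6*n^3 + 26*n^2 - 34*n + 14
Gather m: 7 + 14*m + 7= 14*m + 14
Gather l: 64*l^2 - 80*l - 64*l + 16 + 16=64*l^2 - 144*l + 32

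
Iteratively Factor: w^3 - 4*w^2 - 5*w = (w + 1)*(w^2 - 5*w) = w*(w + 1)*(w - 5)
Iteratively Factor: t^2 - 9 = (t + 3)*(t - 3)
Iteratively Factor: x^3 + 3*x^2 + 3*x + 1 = (x + 1)*(x^2 + 2*x + 1) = (x + 1)^2*(x + 1)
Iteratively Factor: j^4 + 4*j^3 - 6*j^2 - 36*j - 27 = (j - 3)*(j^3 + 7*j^2 + 15*j + 9) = (j - 3)*(j + 3)*(j^2 + 4*j + 3) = (j - 3)*(j + 1)*(j + 3)*(j + 3)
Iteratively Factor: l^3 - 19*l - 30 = (l + 3)*(l^2 - 3*l - 10) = (l + 2)*(l + 3)*(l - 5)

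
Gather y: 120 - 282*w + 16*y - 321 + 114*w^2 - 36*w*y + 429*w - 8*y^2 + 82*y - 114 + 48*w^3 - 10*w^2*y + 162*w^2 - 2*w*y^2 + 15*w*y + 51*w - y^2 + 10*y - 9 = 48*w^3 + 276*w^2 + 198*w + y^2*(-2*w - 9) + y*(-10*w^2 - 21*w + 108) - 324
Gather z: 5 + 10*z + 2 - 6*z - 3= 4*z + 4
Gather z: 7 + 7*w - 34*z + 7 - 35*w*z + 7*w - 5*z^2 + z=14*w - 5*z^2 + z*(-35*w - 33) + 14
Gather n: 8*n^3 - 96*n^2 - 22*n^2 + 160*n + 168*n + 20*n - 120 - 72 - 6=8*n^3 - 118*n^2 + 348*n - 198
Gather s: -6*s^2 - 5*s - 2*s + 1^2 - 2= -6*s^2 - 7*s - 1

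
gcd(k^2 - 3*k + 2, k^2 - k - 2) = k - 2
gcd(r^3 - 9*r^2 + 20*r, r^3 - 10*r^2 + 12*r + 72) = 1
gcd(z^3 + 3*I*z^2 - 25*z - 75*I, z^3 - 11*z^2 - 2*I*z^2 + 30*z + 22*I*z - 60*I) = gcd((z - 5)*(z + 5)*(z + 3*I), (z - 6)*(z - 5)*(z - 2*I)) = z - 5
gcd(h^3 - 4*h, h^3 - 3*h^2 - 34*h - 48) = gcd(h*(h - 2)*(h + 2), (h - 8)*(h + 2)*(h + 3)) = h + 2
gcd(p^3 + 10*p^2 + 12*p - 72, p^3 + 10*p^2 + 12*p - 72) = p^3 + 10*p^2 + 12*p - 72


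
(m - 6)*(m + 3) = m^2 - 3*m - 18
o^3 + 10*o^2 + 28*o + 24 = (o + 2)^2*(o + 6)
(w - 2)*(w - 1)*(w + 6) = w^3 + 3*w^2 - 16*w + 12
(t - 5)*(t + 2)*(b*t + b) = b*t^3 - 2*b*t^2 - 13*b*t - 10*b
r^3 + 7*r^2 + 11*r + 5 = (r + 1)^2*(r + 5)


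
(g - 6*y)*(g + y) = g^2 - 5*g*y - 6*y^2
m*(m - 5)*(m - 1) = m^3 - 6*m^2 + 5*m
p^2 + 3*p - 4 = (p - 1)*(p + 4)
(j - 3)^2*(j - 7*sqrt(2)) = j^3 - 7*sqrt(2)*j^2 - 6*j^2 + 9*j + 42*sqrt(2)*j - 63*sqrt(2)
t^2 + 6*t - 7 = (t - 1)*(t + 7)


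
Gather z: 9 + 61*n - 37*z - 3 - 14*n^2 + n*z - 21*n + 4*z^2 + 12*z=-14*n^2 + 40*n + 4*z^2 + z*(n - 25) + 6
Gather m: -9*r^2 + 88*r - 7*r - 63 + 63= -9*r^2 + 81*r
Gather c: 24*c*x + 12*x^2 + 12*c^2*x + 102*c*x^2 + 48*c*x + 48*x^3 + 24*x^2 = 12*c^2*x + c*(102*x^2 + 72*x) + 48*x^3 + 36*x^2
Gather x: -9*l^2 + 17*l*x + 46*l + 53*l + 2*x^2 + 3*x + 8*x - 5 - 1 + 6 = -9*l^2 + 99*l + 2*x^2 + x*(17*l + 11)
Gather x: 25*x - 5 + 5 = 25*x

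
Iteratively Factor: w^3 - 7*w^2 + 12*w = (w - 4)*(w^2 - 3*w) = (w - 4)*(w - 3)*(w)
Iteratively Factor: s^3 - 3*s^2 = (s)*(s^2 - 3*s) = s*(s - 3)*(s)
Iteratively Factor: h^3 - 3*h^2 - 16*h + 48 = (h - 4)*(h^2 + h - 12) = (h - 4)*(h - 3)*(h + 4)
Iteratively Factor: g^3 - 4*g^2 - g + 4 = (g - 1)*(g^2 - 3*g - 4) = (g - 4)*(g - 1)*(g + 1)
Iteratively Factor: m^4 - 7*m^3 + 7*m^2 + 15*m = (m)*(m^3 - 7*m^2 + 7*m + 15) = m*(m - 3)*(m^2 - 4*m - 5) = m*(m - 5)*(m - 3)*(m + 1)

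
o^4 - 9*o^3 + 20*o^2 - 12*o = o*(o - 6)*(o - 2)*(o - 1)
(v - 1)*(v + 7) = v^2 + 6*v - 7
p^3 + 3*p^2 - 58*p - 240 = (p - 8)*(p + 5)*(p + 6)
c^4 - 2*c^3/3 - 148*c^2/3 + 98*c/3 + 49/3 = (c - 7)*(c - 1)*(c + 1/3)*(c + 7)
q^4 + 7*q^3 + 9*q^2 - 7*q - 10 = (q - 1)*(q + 1)*(q + 2)*(q + 5)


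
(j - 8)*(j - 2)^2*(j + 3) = j^4 - 9*j^3 + 76*j - 96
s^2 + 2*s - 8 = (s - 2)*(s + 4)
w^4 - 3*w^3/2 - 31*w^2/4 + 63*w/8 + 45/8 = (w - 3)*(w - 3/2)*(w + 1/2)*(w + 5/2)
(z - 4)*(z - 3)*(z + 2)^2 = z^4 - 3*z^3 - 12*z^2 + 20*z + 48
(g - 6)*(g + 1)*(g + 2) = g^3 - 3*g^2 - 16*g - 12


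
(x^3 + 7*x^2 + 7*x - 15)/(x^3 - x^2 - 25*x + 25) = (x + 3)/(x - 5)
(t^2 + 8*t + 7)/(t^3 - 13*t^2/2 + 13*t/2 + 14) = 2*(t + 7)/(2*t^2 - 15*t + 28)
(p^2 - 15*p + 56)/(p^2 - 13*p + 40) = (p - 7)/(p - 5)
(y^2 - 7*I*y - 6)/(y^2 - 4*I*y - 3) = (y - 6*I)/(y - 3*I)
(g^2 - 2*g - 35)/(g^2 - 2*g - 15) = (-g^2 + 2*g + 35)/(-g^2 + 2*g + 15)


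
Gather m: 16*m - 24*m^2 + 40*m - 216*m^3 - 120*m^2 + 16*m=-216*m^3 - 144*m^2 + 72*m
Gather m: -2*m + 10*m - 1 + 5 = 8*m + 4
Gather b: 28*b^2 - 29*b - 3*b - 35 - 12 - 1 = 28*b^2 - 32*b - 48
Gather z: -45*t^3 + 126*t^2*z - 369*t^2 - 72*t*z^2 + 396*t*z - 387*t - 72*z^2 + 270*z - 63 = -45*t^3 - 369*t^2 - 387*t + z^2*(-72*t - 72) + z*(126*t^2 + 396*t + 270) - 63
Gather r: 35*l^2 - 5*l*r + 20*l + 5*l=35*l^2 - 5*l*r + 25*l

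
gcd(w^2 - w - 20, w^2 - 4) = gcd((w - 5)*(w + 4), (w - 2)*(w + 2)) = 1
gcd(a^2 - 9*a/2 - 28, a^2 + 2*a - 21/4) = a + 7/2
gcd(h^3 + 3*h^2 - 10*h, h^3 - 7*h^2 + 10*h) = h^2 - 2*h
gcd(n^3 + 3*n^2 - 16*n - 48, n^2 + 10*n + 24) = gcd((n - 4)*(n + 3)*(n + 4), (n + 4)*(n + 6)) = n + 4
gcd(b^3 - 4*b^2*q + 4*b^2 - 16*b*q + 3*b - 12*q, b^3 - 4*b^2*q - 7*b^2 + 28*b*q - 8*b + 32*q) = -b^2 + 4*b*q - b + 4*q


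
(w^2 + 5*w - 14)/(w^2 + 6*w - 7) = (w - 2)/(w - 1)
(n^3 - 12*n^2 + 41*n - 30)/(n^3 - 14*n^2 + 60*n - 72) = (n^2 - 6*n + 5)/(n^2 - 8*n + 12)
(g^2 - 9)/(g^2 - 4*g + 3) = (g + 3)/(g - 1)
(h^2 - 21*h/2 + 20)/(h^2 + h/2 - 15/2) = (h - 8)/(h + 3)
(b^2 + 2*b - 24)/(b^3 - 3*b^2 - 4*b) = (b + 6)/(b*(b + 1))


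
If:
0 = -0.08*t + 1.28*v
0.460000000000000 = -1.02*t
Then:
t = -0.45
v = -0.03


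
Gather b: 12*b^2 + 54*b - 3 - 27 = 12*b^2 + 54*b - 30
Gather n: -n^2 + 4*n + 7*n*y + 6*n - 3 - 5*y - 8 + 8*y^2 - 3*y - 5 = -n^2 + n*(7*y + 10) + 8*y^2 - 8*y - 16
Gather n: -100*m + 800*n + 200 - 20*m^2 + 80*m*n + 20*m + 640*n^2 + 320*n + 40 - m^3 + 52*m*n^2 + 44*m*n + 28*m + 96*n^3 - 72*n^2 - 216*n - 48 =-m^3 - 20*m^2 - 52*m + 96*n^3 + n^2*(52*m + 568) + n*(124*m + 904) + 192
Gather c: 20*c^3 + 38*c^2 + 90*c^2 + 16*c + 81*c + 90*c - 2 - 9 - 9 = 20*c^3 + 128*c^2 + 187*c - 20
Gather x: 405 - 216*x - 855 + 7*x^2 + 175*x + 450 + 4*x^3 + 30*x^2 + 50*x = 4*x^3 + 37*x^2 + 9*x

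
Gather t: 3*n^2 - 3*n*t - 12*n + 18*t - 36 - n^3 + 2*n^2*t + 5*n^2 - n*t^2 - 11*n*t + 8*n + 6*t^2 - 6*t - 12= -n^3 + 8*n^2 - 4*n + t^2*(6 - n) + t*(2*n^2 - 14*n + 12) - 48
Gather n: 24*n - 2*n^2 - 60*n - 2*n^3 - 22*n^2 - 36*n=-2*n^3 - 24*n^2 - 72*n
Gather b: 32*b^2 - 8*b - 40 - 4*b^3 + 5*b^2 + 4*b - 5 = -4*b^3 + 37*b^2 - 4*b - 45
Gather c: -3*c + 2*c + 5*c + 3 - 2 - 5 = 4*c - 4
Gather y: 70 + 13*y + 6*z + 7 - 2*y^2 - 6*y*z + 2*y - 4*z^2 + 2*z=-2*y^2 + y*(15 - 6*z) - 4*z^2 + 8*z + 77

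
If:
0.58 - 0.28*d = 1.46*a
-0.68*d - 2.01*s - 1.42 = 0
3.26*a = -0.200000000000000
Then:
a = -0.06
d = 2.39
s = -1.52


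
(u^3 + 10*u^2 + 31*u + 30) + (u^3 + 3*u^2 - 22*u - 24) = 2*u^3 + 13*u^2 + 9*u + 6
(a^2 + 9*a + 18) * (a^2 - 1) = a^4 + 9*a^3 + 17*a^2 - 9*a - 18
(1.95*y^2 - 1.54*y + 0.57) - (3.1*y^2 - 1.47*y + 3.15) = -1.15*y^2 - 0.0700000000000001*y - 2.58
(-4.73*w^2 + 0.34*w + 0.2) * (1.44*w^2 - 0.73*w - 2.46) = -6.8112*w^4 + 3.9425*w^3 + 11.6756*w^2 - 0.9824*w - 0.492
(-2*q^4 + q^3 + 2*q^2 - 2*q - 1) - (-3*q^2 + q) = -2*q^4 + q^3 + 5*q^2 - 3*q - 1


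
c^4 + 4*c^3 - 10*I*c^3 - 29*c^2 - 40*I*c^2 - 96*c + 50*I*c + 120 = (c - 1)*(c + 5)*(c - 6*I)*(c - 4*I)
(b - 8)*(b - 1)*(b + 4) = b^3 - 5*b^2 - 28*b + 32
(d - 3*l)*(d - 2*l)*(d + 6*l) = d^3 + d^2*l - 24*d*l^2 + 36*l^3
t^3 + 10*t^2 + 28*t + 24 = (t + 2)^2*(t + 6)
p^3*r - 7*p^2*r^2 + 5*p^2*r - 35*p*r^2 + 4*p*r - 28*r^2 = (p + 4)*(p - 7*r)*(p*r + r)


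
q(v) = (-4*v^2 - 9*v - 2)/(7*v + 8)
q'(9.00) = -0.58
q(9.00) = -5.73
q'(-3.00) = -0.70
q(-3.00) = 0.85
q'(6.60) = -0.58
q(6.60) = -4.35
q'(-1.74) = -1.80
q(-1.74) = -0.37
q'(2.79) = -0.60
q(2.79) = -2.12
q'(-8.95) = -0.58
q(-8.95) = 4.43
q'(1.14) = -0.66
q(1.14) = -1.09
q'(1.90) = -0.62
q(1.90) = -1.57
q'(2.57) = -0.60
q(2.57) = -1.98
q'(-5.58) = -0.59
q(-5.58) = 2.46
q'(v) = (-8*v - 9)/(7*v + 8) - 7*(-4*v^2 - 9*v - 2)/(7*v + 8)^2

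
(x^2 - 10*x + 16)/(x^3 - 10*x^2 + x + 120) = (x - 2)/(x^2 - 2*x - 15)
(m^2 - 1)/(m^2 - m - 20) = (1 - m^2)/(-m^2 + m + 20)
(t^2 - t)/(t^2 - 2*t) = (t - 1)/(t - 2)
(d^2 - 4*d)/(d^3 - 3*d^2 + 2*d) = (d - 4)/(d^2 - 3*d + 2)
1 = 1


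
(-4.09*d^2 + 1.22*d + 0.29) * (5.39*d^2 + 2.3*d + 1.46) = -22.0451*d^4 - 2.8312*d^3 - 1.6023*d^2 + 2.4482*d + 0.4234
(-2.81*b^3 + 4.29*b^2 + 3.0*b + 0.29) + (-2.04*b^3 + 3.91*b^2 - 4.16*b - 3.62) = -4.85*b^3 + 8.2*b^2 - 1.16*b - 3.33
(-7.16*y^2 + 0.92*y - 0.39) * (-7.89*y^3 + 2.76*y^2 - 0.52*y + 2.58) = 56.4924*y^5 - 27.0204*y^4 + 9.3395*y^3 - 20.0276*y^2 + 2.5764*y - 1.0062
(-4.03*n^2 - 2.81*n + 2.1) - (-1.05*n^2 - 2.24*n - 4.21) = -2.98*n^2 - 0.57*n + 6.31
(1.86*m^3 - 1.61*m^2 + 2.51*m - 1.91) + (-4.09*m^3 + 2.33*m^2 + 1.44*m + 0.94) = -2.23*m^3 + 0.72*m^2 + 3.95*m - 0.97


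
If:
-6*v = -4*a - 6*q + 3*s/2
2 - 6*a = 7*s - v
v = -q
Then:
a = 171*v/74 + 3/37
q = -v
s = 8/37 - 68*v/37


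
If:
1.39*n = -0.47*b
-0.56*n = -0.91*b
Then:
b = 0.00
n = 0.00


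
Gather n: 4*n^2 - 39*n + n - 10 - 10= 4*n^2 - 38*n - 20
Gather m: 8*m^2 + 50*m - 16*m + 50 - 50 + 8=8*m^2 + 34*m + 8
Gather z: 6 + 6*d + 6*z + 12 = 6*d + 6*z + 18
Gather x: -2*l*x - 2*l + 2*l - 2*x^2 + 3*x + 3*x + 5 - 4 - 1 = -2*x^2 + x*(6 - 2*l)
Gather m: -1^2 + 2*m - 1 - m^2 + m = -m^2 + 3*m - 2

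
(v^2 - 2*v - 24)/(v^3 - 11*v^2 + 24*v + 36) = (v + 4)/(v^2 - 5*v - 6)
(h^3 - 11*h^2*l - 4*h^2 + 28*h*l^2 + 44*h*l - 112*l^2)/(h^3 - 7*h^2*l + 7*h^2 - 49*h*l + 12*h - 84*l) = (h^2 - 4*h*l - 4*h + 16*l)/(h^2 + 7*h + 12)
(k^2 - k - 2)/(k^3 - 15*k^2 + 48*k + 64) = (k - 2)/(k^2 - 16*k + 64)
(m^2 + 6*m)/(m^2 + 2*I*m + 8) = m*(m + 6)/(m^2 + 2*I*m + 8)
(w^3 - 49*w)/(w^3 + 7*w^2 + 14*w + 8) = w*(w^2 - 49)/(w^3 + 7*w^2 + 14*w + 8)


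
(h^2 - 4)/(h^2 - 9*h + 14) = (h + 2)/(h - 7)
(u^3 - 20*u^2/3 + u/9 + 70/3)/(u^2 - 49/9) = (3*u^2 - 13*u - 30)/(3*u + 7)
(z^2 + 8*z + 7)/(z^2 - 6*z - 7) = (z + 7)/(z - 7)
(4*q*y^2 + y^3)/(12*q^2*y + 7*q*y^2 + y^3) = y/(3*q + y)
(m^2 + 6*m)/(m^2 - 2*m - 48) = m/(m - 8)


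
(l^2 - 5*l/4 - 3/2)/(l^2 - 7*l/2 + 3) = (4*l + 3)/(2*(2*l - 3))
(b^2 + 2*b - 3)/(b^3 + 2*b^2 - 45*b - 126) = (b - 1)/(b^2 - b - 42)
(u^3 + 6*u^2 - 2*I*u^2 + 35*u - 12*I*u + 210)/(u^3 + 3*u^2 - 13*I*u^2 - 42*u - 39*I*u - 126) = (u^2 + u*(6 + 5*I) + 30*I)/(u^2 + u*(3 - 6*I) - 18*I)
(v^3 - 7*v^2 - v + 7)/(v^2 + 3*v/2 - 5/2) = 2*(v^2 - 6*v - 7)/(2*v + 5)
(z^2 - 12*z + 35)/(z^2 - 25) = (z - 7)/(z + 5)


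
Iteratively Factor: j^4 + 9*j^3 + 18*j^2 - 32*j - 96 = (j + 3)*(j^3 + 6*j^2 - 32) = (j + 3)*(j + 4)*(j^2 + 2*j - 8) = (j + 3)*(j + 4)^2*(j - 2)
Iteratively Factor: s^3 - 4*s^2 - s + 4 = (s - 1)*(s^2 - 3*s - 4) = (s - 1)*(s + 1)*(s - 4)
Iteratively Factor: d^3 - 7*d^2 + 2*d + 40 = (d - 4)*(d^2 - 3*d - 10) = (d - 5)*(d - 4)*(d + 2)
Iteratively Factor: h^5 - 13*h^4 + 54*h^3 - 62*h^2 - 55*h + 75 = (h + 1)*(h^4 - 14*h^3 + 68*h^2 - 130*h + 75) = (h - 1)*(h + 1)*(h^3 - 13*h^2 + 55*h - 75) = (h - 5)*(h - 1)*(h + 1)*(h^2 - 8*h + 15) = (h - 5)^2*(h - 1)*(h + 1)*(h - 3)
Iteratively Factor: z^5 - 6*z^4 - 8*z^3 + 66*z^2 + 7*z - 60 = (z + 3)*(z^4 - 9*z^3 + 19*z^2 + 9*z - 20) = (z - 4)*(z + 3)*(z^3 - 5*z^2 - z + 5) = (z - 4)*(z - 1)*(z + 3)*(z^2 - 4*z - 5) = (z - 4)*(z - 1)*(z + 1)*(z + 3)*(z - 5)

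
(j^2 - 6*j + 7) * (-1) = -j^2 + 6*j - 7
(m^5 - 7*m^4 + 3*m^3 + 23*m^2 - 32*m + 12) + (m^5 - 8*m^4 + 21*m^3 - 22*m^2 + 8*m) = 2*m^5 - 15*m^4 + 24*m^3 + m^2 - 24*m + 12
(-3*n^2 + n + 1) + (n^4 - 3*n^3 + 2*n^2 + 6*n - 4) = n^4 - 3*n^3 - n^2 + 7*n - 3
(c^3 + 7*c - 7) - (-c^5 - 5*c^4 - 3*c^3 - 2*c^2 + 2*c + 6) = c^5 + 5*c^4 + 4*c^3 + 2*c^2 + 5*c - 13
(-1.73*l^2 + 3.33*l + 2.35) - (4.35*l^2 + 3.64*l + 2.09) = -6.08*l^2 - 0.31*l + 0.26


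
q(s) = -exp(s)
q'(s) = -exp(s)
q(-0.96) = -0.38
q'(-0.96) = -0.38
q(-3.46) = -0.03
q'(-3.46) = -0.03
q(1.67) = -5.31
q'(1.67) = -5.31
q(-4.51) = -0.01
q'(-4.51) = -0.01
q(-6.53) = -0.00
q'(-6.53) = -0.00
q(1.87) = -6.49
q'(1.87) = -6.49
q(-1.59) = -0.20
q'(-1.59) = -0.20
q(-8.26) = -0.00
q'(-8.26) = -0.00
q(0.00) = -1.00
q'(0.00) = -1.00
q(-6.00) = 0.00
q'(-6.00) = 0.00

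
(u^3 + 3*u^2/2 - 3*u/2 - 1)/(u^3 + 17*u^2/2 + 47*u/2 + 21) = (2*u^2 - u - 1)/(2*u^2 + 13*u + 21)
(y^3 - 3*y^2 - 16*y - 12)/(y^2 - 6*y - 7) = (y^2 - 4*y - 12)/(y - 7)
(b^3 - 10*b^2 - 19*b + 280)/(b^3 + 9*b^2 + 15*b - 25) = (b^2 - 15*b + 56)/(b^2 + 4*b - 5)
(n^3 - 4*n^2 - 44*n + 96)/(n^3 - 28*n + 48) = (n - 8)/(n - 4)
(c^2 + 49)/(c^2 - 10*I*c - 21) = (c + 7*I)/(c - 3*I)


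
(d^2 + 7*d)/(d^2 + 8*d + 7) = d/(d + 1)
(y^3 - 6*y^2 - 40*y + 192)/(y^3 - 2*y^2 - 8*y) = (y^2 - 2*y - 48)/(y*(y + 2))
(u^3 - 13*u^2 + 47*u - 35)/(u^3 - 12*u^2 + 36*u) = (u^3 - 13*u^2 + 47*u - 35)/(u*(u^2 - 12*u + 36))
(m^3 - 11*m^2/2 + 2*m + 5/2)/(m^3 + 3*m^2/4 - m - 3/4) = 2*(2*m^2 - 9*m - 5)/(4*m^2 + 7*m + 3)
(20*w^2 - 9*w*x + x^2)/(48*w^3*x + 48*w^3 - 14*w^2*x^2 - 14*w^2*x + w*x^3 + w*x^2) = (20*w^2 - 9*w*x + x^2)/(w*(48*w^2*x + 48*w^2 - 14*w*x^2 - 14*w*x + x^3 + x^2))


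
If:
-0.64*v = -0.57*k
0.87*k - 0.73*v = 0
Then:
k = 0.00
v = 0.00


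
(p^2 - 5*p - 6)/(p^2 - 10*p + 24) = (p + 1)/(p - 4)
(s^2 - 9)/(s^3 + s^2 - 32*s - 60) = (s^2 - 9)/(s^3 + s^2 - 32*s - 60)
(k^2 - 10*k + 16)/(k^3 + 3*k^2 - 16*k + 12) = (k - 8)/(k^2 + 5*k - 6)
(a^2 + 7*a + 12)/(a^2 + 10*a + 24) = (a + 3)/(a + 6)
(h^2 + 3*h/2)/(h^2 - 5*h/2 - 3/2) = h*(2*h + 3)/(2*h^2 - 5*h - 3)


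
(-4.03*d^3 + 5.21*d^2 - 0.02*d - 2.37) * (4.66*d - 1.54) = -18.7798*d^4 + 30.4848*d^3 - 8.1166*d^2 - 11.0134*d + 3.6498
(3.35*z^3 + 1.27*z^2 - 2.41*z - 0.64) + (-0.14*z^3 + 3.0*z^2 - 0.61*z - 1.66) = 3.21*z^3 + 4.27*z^2 - 3.02*z - 2.3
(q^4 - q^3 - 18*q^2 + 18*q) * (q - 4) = q^5 - 5*q^4 - 14*q^3 + 90*q^2 - 72*q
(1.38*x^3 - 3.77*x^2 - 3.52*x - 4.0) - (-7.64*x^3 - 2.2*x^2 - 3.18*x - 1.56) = 9.02*x^3 - 1.57*x^2 - 0.34*x - 2.44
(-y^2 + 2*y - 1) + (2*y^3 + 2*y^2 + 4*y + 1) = 2*y^3 + y^2 + 6*y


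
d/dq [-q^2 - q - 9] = -2*q - 1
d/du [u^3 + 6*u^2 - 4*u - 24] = 3*u^2 + 12*u - 4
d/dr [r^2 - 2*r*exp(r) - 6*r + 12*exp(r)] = -2*r*exp(r) + 2*r + 10*exp(r) - 6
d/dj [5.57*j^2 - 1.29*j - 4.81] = 11.14*j - 1.29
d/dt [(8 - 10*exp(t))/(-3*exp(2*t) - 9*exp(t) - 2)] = (-30*exp(2*t) + 48*exp(t) + 92)*exp(t)/(9*exp(4*t) + 54*exp(3*t) + 93*exp(2*t) + 36*exp(t) + 4)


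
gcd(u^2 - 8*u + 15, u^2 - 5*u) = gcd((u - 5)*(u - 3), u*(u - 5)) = u - 5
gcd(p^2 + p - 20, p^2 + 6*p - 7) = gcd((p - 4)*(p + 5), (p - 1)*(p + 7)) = 1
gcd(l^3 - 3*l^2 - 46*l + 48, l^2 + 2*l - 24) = l + 6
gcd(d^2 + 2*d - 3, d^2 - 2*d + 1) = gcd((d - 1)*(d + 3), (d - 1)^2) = d - 1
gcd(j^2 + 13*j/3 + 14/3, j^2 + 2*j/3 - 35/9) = j + 7/3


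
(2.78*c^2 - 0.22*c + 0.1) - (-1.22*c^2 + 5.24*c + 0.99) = 4.0*c^2 - 5.46*c - 0.89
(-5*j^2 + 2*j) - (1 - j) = -5*j^2 + 3*j - 1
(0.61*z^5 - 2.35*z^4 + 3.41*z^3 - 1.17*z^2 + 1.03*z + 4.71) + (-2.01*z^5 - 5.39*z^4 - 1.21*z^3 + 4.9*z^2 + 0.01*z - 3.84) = -1.4*z^5 - 7.74*z^4 + 2.2*z^3 + 3.73*z^2 + 1.04*z + 0.87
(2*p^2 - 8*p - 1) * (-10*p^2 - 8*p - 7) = -20*p^4 + 64*p^3 + 60*p^2 + 64*p + 7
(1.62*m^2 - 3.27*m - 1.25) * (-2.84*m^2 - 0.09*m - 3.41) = -4.6008*m^4 + 9.141*m^3 - 1.6799*m^2 + 11.2632*m + 4.2625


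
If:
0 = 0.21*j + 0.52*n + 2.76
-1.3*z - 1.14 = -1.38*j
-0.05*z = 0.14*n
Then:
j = -227.33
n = 86.50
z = -242.20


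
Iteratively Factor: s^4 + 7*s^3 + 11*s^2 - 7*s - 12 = (s - 1)*(s^3 + 8*s^2 + 19*s + 12) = (s - 1)*(s + 4)*(s^2 + 4*s + 3) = (s - 1)*(s + 1)*(s + 4)*(s + 3)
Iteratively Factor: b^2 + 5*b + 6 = (b + 2)*(b + 3)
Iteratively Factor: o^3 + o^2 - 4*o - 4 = (o + 1)*(o^2 - 4) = (o + 1)*(o + 2)*(o - 2)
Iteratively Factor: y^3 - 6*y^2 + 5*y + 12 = (y - 4)*(y^2 - 2*y - 3) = (y - 4)*(y + 1)*(y - 3)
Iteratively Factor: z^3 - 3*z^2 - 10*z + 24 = (z - 2)*(z^2 - z - 12) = (z - 2)*(z + 3)*(z - 4)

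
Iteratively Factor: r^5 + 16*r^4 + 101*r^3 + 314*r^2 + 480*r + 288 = (r + 4)*(r^4 + 12*r^3 + 53*r^2 + 102*r + 72) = (r + 3)*(r + 4)*(r^3 + 9*r^2 + 26*r + 24) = (r + 3)^2*(r + 4)*(r^2 + 6*r + 8) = (r + 3)^2*(r + 4)^2*(r + 2)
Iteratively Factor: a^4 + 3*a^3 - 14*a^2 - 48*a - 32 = (a + 2)*(a^3 + a^2 - 16*a - 16) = (a + 1)*(a + 2)*(a^2 - 16) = (a - 4)*(a + 1)*(a + 2)*(a + 4)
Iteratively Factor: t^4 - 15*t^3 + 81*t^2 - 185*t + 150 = (t - 3)*(t^3 - 12*t^2 + 45*t - 50) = (t - 3)*(t - 2)*(t^2 - 10*t + 25) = (t - 5)*(t - 3)*(t - 2)*(t - 5)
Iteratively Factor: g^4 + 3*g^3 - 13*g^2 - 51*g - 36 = (g + 3)*(g^3 - 13*g - 12) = (g + 1)*(g + 3)*(g^2 - g - 12) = (g + 1)*(g + 3)^2*(g - 4)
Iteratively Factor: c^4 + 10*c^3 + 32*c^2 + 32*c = (c + 4)*(c^3 + 6*c^2 + 8*c) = (c + 4)^2*(c^2 + 2*c) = c*(c + 4)^2*(c + 2)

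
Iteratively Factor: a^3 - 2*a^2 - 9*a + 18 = (a - 3)*(a^2 + a - 6) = (a - 3)*(a + 3)*(a - 2)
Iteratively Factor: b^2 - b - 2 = (b - 2)*(b + 1)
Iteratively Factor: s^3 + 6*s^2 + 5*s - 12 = (s - 1)*(s^2 + 7*s + 12) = (s - 1)*(s + 3)*(s + 4)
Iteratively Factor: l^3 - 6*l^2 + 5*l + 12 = (l - 3)*(l^2 - 3*l - 4) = (l - 3)*(l + 1)*(l - 4)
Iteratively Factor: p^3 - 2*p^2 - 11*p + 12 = (p - 4)*(p^2 + 2*p - 3) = (p - 4)*(p - 1)*(p + 3)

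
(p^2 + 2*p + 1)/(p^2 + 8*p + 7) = (p + 1)/(p + 7)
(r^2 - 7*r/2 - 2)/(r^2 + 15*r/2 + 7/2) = (r - 4)/(r + 7)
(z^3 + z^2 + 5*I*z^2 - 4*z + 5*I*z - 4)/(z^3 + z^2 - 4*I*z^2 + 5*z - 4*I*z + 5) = (z + 4*I)/(z - 5*I)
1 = 1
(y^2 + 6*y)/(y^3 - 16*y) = (y + 6)/(y^2 - 16)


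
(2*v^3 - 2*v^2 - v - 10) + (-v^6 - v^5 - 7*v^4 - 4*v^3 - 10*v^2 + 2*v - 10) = -v^6 - v^5 - 7*v^4 - 2*v^3 - 12*v^2 + v - 20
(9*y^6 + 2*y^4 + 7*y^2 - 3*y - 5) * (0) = 0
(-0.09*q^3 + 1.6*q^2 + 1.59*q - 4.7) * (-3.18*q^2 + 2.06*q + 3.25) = 0.2862*q^5 - 5.2734*q^4 - 2.0527*q^3 + 23.4214*q^2 - 4.5145*q - 15.275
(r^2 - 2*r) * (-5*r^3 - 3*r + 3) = -5*r^5 + 10*r^4 - 3*r^3 + 9*r^2 - 6*r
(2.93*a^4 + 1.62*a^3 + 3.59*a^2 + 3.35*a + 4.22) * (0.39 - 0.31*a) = -0.9083*a^5 + 0.6405*a^4 - 0.4811*a^3 + 0.3616*a^2 - 0.00169999999999981*a + 1.6458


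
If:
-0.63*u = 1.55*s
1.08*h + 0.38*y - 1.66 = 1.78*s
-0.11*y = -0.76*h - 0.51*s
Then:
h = 0.00105064089094348*y + 0.444736289136373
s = 0.21412061357428*y - 0.662744274007144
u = 1.6305613090652 - 0.52680468419069*y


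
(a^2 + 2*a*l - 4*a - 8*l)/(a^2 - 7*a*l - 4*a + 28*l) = (a + 2*l)/(a - 7*l)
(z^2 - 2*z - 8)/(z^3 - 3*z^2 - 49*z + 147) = (z^2 - 2*z - 8)/(z^3 - 3*z^2 - 49*z + 147)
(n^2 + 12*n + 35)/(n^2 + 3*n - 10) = (n + 7)/(n - 2)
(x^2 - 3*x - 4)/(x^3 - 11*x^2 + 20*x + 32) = 1/(x - 8)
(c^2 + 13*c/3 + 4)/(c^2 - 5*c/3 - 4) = (c + 3)/(c - 3)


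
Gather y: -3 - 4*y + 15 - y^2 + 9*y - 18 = -y^2 + 5*y - 6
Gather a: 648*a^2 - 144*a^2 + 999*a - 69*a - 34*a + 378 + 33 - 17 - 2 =504*a^2 + 896*a + 392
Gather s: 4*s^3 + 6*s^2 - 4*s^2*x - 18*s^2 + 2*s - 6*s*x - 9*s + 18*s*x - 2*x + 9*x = 4*s^3 + s^2*(-4*x - 12) + s*(12*x - 7) + 7*x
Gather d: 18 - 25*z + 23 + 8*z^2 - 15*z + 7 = 8*z^2 - 40*z + 48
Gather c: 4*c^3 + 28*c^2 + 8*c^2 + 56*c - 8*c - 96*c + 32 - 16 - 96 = 4*c^3 + 36*c^2 - 48*c - 80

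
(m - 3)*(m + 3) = m^2 - 9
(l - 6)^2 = l^2 - 12*l + 36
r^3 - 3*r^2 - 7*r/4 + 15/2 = (r - 5/2)*(r - 2)*(r + 3/2)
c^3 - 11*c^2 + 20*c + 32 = (c - 8)*(c - 4)*(c + 1)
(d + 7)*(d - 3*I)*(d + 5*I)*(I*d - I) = I*d^4 - 2*d^3 + 6*I*d^3 - 12*d^2 + 8*I*d^2 + 14*d + 90*I*d - 105*I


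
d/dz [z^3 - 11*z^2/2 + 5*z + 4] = 3*z^2 - 11*z + 5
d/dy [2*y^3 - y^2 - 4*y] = 6*y^2 - 2*y - 4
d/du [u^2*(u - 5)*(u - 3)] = 2*u*(2*u^2 - 12*u + 15)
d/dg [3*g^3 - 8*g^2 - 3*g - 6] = 9*g^2 - 16*g - 3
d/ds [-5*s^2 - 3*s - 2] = -10*s - 3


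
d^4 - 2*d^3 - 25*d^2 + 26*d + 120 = (d - 5)*(d - 3)*(d + 2)*(d + 4)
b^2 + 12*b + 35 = (b + 5)*(b + 7)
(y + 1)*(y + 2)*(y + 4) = y^3 + 7*y^2 + 14*y + 8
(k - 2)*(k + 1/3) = k^2 - 5*k/3 - 2/3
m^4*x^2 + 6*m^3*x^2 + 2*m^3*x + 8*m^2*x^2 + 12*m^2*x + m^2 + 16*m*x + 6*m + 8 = (m + 2)*(m + 4)*(m*x + 1)^2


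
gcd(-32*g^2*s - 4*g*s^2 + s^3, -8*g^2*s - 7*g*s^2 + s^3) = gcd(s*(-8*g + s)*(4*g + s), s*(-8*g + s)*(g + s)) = -8*g*s + s^2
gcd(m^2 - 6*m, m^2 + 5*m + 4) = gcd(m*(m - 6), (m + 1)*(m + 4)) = 1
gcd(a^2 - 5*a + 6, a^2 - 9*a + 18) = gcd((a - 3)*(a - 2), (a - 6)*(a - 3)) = a - 3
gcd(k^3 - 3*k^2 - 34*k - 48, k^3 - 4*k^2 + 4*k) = 1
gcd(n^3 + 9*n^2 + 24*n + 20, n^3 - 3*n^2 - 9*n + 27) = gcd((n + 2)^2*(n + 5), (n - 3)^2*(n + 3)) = 1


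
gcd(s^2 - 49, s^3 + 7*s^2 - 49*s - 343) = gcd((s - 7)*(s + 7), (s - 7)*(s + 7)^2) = s^2 - 49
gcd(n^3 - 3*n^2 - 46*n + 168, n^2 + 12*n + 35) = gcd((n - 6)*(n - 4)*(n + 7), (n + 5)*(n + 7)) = n + 7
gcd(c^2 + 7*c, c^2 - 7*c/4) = c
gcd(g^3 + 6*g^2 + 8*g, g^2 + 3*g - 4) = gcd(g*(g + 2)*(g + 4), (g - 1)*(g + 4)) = g + 4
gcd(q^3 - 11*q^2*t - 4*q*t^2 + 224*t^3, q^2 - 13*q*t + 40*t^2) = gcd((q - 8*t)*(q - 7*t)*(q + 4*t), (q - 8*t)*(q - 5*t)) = q - 8*t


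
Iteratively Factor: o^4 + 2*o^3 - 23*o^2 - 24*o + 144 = (o - 3)*(o^3 + 5*o^2 - 8*o - 48) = (o - 3)*(o + 4)*(o^2 + o - 12) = (o - 3)*(o + 4)^2*(o - 3)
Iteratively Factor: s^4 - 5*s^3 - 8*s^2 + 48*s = (s - 4)*(s^3 - s^2 - 12*s) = s*(s - 4)*(s^2 - s - 12) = s*(s - 4)^2*(s + 3)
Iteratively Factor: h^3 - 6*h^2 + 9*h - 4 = (h - 4)*(h^2 - 2*h + 1) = (h - 4)*(h - 1)*(h - 1)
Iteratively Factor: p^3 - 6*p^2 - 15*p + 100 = (p - 5)*(p^2 - p - 20) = (p - 5)^2*(p + 4)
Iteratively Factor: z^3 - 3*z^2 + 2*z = (z)*(z^2 - 3*z + 2) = z*(z - 2)*(z - 1)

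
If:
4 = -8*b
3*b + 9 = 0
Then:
No Solution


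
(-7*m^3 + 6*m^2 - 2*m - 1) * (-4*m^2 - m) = 28*m^5 - 17*m^4 + 2*m^3 + 6*m^2 + m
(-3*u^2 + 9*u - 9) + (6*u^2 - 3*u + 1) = 3*u^2 + 6*u - 8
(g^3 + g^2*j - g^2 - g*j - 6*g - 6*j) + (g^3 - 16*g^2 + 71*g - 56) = 2*g^3 + g^2*j - 17*g^2 - g*j + 65*g - 6*j - 56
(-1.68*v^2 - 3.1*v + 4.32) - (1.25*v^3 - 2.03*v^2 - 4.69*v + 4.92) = -1.25*v^3 + 0.35*v^2 + 1.59*v - 0.6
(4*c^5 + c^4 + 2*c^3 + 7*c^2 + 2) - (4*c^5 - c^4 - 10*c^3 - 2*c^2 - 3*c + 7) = 2*c^4 + 12*c^3 + 9*c^2 + 3*c - 5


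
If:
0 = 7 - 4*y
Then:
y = 7/4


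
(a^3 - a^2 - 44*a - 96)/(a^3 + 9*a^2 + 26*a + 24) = (a - 8)/(a + 2)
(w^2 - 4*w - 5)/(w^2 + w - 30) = (w + 1)/(w + 6)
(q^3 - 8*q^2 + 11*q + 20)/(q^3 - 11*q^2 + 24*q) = (q^3 - 8*q^2 + 11*q + 20)/(q*(q^2 - 11*q + 24))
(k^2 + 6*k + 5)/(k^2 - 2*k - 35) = (k + 1)/(k - 7)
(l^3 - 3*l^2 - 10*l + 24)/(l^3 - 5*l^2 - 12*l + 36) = (l - 4)/(l - 6)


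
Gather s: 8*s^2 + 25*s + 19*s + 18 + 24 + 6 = 8*s^2 + 44*s + 48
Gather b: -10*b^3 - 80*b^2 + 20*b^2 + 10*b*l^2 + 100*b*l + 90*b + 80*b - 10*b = -10*b^3 - 60*b^2 + b*(10*l^2 + 100*l + 160)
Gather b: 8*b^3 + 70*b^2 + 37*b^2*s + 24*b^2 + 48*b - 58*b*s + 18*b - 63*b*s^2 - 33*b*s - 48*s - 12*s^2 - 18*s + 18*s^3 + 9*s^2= 8*b^3 + b^2*(37*s + 94) + b*(-63*s^2 - 91*s + 66) + 18*s^3 - 3*s^2 - 66*s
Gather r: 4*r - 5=4*r - 5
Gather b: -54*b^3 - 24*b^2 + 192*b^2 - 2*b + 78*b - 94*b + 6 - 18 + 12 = -54*b^3 + 168*b^2 - 18*b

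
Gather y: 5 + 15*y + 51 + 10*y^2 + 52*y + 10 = 10*y^2 + 67*y + 66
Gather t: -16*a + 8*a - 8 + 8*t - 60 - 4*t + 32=-8*a + 4*t - 36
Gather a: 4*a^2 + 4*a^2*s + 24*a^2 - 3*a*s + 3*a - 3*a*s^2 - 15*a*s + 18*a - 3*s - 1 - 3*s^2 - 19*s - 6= a^2*(4*s + 28) + a*(-3*s^2 - 18*s + 21) - 3*s^2 - 22*s - 7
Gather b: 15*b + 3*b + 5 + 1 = 18*b + 6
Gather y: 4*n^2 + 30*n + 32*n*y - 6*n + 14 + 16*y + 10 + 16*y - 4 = 4*n^2 + 24*n + y*(32*n + 32) + 20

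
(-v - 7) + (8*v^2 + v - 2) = 8*v^2 - 9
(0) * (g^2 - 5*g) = 0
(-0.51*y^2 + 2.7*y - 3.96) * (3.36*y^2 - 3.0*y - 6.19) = -1.7136*y^4 + 10.602*y^3 - 18.2487*y^2 - 4.833*y + 24.5124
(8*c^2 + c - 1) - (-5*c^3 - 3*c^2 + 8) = 5*c^3 + 11*c^2 + c - 9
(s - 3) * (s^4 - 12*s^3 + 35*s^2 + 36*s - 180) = s^5 - 15*s^4 + 71*s^3 - 69*s^2 - 288*s + 540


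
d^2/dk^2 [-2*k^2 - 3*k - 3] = -4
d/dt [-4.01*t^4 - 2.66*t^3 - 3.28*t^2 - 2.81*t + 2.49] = -16.04*t^3 - 7.98*t^2 - 6.56*t - 2.81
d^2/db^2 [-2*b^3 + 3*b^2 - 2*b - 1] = 6 - 12*b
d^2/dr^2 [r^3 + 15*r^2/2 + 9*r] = 6*r + 15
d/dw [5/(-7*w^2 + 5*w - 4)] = 5*(14*w - 5)/(7*w^2 - 5*w + 4)^2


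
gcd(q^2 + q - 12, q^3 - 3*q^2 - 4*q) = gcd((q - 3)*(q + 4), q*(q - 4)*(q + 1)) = 1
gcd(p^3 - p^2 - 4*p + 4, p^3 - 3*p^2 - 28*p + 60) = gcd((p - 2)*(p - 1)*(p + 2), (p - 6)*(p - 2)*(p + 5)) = p - 2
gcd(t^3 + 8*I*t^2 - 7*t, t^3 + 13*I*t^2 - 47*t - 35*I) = t^2 + 8*I*t - 7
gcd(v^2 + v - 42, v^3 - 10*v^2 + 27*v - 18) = v - 6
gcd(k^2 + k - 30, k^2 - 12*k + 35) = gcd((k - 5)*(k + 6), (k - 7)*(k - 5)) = k - 5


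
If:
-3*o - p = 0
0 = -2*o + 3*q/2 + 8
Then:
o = 3*q/4 + 4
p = -9*q/4 - 12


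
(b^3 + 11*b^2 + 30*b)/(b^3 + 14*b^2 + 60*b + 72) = b*(b + 5)/(b^2 + 8*b + 12)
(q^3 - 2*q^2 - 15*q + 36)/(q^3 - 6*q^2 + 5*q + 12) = (q^2 + q - 12)/(q^2 - 3*q - 4)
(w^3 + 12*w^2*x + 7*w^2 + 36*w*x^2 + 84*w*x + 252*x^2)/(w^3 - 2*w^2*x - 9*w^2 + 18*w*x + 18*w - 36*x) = (w^3 + 12*w^2*x + 7*w^2 + 36*w*x^2 + 84*w*x + 252*x^2)/(w^3 - 2*w^2*x - 9*w^2 + 18*w*x + 18*w - 36*x)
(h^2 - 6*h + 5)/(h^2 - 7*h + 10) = (h - 1)/(h - 2)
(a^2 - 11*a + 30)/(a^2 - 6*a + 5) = (a - 6)/(a - 1)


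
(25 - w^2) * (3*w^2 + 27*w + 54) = -3*w^4 - 27*w^3 + 21*w^2 + 675*w + 1350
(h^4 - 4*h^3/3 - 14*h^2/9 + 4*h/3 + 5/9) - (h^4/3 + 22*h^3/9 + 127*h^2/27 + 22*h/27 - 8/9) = 2*h^4/3 - 34*h^3/9 - 169*h^2/27 + 14*h/27 + 13/9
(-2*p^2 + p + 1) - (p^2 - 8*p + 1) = -3*p^2 + 9*p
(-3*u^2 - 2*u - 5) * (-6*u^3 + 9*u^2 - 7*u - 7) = 18*u^5 - 15*u^4 + 33*u^3 - 10*u^2 + 49*u + 35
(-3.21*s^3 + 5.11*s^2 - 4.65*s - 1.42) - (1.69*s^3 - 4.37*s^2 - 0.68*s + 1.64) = -4.9*s^3 + 9.48*s^2 - 3.97*s - 3.06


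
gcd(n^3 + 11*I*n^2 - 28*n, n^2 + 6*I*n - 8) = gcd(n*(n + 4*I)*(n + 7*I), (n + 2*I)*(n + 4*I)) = n + 4*I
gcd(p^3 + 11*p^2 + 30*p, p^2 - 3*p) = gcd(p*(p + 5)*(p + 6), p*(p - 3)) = p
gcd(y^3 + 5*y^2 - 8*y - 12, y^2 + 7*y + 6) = y^2 + 7*y + 6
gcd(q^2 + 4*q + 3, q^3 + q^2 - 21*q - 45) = q + 3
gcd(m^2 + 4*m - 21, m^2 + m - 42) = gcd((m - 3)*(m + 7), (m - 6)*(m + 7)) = m + 7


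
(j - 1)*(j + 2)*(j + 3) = j^3 + 4*j^2 + j - 6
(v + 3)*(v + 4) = v^2 + 7*v + 12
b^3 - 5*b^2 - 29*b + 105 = (b - 7)*(b - 3)*(b + 5)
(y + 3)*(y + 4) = y^2 + 7*y + 12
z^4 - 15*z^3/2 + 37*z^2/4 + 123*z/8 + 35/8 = (z - 5)*(z - 7/2)*(z + 1/2)^2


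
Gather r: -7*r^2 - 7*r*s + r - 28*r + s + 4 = -7*r^2 + r*(-7*s - 27) + s + 4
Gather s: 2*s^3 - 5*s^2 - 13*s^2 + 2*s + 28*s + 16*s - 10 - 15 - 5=2*s^3 - 18*s^2 + 46*s - 30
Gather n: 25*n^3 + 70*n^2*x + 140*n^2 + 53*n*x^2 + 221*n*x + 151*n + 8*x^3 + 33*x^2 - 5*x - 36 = 25*n^3 + n^2*(70*x + 140) + n*(53*x^2 + 221*x + 151) + 8*x^3 + 33*x^2 - 5*x - 36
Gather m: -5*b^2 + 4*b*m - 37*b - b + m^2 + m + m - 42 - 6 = -5*b^2 - 38*b + m^2 + m*(4*b + 2) - 48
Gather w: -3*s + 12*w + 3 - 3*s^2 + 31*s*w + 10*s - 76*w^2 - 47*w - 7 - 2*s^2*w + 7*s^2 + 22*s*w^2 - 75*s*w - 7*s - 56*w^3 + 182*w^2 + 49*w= 4*s^2 - 56*w^3 + w^2*(22*s + 106) + w*(-2*s^2 - 44*s + 14) - 4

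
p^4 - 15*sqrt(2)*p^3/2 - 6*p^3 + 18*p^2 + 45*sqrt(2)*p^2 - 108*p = p*(p - 6)*(p - 6*sqrt(2))*(p - 3*sqrt(2)/2)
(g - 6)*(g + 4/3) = g^2 - 14*g/3 - 8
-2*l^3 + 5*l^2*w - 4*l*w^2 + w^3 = (-2*l + w)*(-l + w)^2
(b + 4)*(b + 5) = b^2 + 9*b + 20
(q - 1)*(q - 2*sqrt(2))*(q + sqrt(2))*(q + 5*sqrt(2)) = q^4 - q^3 + 4*sqrt(2)*q^3 - 14*q^2 - 4*sqrt(2)*q^2 - 20*sqrt(2)*q + 14*q + 20*sqrt(2)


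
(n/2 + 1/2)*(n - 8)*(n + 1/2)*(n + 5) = n^4/2 - 3*n^3/4 - 22*n^2 - 123*n/4 - 10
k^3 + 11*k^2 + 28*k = k*(k + 4)*(k + 7)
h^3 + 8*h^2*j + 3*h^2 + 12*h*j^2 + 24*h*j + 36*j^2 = (h + 3)*(h + 2*j)*(h + 6*j)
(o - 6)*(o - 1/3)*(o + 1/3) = o^3 - 6*o^2 - o/9 + 2/3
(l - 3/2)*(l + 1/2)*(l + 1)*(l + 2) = l^4 + 2*l^3 - 7*l^2/4 - 17*l/4 - 3/2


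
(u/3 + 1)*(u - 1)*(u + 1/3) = u^3/3 + 7*u^2/9 - 7*u/9 - 1/3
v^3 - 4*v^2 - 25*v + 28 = (v - 7)*(v - 1)*(v + 4)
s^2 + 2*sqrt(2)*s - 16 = (s - 2*sqrt(2))*(s + 4*sqrt(2))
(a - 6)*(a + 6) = a^2 - 36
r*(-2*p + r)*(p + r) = -2*p^2*r - p*r^2 + r^3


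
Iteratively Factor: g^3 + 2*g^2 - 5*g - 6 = (g + 1)*(g^2 + g - 6) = (g + 1)*(g + 3)*(g - 2)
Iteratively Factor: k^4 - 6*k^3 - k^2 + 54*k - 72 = (k - 2)*(k^3 - 4*k^2 - 9*k + 36) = (k - 4)*(k - 2)*(k^2 - 9) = (k - 4)*(k - 2)*(k + 3)*(k - 3)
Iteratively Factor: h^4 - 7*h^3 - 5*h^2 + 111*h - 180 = (h - 3)*(h^3 - 4*h^2 - 17*h + 60) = (h - 5)*(h - 3)*(h^2 + h - 12) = (h - 5)*(h - 3)*(h + 4)*(h - 3)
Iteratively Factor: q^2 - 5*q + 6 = (q - 2)*(q - 3)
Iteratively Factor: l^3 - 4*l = (l - 2)*(l^2 + 2*l) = l*(l - 2)*(l + 2)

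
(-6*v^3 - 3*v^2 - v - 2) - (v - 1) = -6*v^3 - 3*v^2 - 2*v - 1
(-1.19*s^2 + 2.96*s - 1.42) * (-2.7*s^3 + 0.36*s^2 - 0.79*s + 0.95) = 3.213*s^5 - 8.4204*s^4 + 5.8397*s^3 - 3.9801*s^2 + 3.9338*s - 1.349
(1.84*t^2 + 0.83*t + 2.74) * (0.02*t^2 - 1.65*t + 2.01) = 0.0368*t^4 - 3.0194*t^3 + 2.3837*t^2 - 2.8527*t + 5.5074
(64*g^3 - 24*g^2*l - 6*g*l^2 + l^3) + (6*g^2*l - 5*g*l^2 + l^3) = 64*g^3 - 18*g^2*l - 11*g*l^2 + 2*l^3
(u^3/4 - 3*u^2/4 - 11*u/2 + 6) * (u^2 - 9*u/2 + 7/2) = u^5/4 - 15*u^4/8 - 5*u^3/4 + 225*u^2/8 - 185*u/4 + 21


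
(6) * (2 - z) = 12 - 6*z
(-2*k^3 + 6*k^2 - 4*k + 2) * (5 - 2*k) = 4*k^4 - 22*k^3 + 38*k^2 - 24*k + 10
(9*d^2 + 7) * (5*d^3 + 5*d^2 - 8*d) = 45*d^5 + 45*d^4 - 37*d^3 + 35*d^2 - 56*d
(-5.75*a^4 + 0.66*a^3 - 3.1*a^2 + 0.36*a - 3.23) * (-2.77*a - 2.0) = 15.9275*a^5 + 9.6718*a^4 + 7.267*a^3 + 5.2028*a^2 + 8.2271*a + 6.46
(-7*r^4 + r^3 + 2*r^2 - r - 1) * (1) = -7*r^4 + r^3 + 2*r^2 - r - 1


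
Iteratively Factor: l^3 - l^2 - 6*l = (l + 2)*(l^2 - 3*l) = l*(l + 2)*(l - 3)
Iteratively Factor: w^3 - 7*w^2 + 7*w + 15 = (w - 3)*(w^2 - 4*w - 5) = (w - 5)*(w - 3)*(w + 1)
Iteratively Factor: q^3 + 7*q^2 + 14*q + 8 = (q + 4)*(q^2 + 3*q + 2) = (q + 1)*(q + 4)*(q + 2)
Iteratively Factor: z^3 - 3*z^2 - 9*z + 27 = (z - 3)*(z^2 - 9) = (z - 3)*(z + 3)*(z - 3)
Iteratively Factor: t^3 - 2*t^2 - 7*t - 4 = (t + 1)*(t^2 - 3*t - 4) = (t - 4)*(t + 1)*(t + 1)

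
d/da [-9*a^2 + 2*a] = 2 - 18*a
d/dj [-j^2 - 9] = -2*j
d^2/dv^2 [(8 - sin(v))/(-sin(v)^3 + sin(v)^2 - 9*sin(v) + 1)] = (-4*sin(v)^7 + 75*sin(v)^6 - 47*sin(v)^5 + 52*sin(v)^4 - 26*sin(v)^3 + 139*sin(v)^2 + 449*sin(v) - 1262)/(sin(v)^3 - sin(v)^2 + 9*sin(v) - 1)^3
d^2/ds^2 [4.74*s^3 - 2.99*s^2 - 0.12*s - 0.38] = 28.44*s - 5.98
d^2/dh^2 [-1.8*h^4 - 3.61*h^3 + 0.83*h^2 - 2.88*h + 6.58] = -21.6*h^2 - 21.66*h + 1.66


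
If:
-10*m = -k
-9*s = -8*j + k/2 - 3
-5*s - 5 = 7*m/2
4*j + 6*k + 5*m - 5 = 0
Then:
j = -55/36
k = 200/117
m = 20/117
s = -131/117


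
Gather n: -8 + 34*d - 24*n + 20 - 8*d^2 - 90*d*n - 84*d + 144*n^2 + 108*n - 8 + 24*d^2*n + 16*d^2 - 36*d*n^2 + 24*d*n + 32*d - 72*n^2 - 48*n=8*d^2 - 18*d + n^2*(72 - 36*d) + n*(24*d^2 - 66*d + 36) + 4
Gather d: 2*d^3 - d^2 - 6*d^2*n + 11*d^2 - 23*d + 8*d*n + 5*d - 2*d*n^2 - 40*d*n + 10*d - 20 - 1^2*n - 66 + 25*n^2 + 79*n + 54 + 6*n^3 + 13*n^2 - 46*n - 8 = 2*d^3 + d^2*(10 - 6*n) + d*(-2*n^2 - 32*n - 8) + 6*n^3 + 38*n^2 + 32*n - 40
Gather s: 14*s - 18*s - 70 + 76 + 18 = 24 - 4*s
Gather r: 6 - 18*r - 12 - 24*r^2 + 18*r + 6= -24*r^2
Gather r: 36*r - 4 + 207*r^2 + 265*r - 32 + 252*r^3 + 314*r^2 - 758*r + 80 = 252*r^3 + 521*r^2 - 457*r + 44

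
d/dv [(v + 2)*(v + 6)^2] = (v + 6)*(3*v + 10)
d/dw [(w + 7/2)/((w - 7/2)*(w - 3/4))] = 32*(-2*w^2 - 14*w + 35)/(64*w^4 - 544*w^3 + 1492*w^2 - 1428*w + 441)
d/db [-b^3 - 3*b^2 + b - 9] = -3*b^2 - 6*b + 1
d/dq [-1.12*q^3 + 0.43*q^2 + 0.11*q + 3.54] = -3.36*q^2 + 0.86*q + 0.11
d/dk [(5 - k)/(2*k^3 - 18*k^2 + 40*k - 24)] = (k^3 - 12*k^2 + 45*k - 44)/(k^6 - 18*k^5 + 121*k^4 - 384*k^3 + 616*k^2 - 480*k + 144)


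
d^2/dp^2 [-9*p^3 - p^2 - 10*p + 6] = -54*p - 2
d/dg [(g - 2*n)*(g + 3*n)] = 2*g + n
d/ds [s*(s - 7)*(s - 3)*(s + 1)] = 4*s^3 - 27*s^2 + 22*s + 21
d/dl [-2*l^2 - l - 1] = -4*l - 1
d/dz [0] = 0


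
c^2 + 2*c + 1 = (c + 1)^2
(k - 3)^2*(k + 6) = k^3 - 27*k + 54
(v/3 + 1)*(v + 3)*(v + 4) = v^3/3 + 10*v^2/3 + 11*v + 12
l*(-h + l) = -h*l + l^2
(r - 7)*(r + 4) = r^2 - 3*r - 28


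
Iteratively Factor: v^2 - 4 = (v + 2)*(v - 2)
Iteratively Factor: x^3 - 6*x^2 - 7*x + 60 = (x - 5)*(x^2 - x - 12) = (x - 5)*(x - 4)*(x + 3)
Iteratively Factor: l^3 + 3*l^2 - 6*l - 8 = (l + 4)*(l^2 - l - 2) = (l + 1)*(l + 4)*(l - 2)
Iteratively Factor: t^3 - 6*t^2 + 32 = (t - 4)*(t^2 - 2*t - 8) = (t - 4)^2*(t + 2)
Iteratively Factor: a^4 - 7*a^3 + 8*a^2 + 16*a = (a - 4)*(a^3 - 3*a^2 - 4*a) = (a - 4)^2*(a^2 + a) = a*(a - 4)^2*(a + 1)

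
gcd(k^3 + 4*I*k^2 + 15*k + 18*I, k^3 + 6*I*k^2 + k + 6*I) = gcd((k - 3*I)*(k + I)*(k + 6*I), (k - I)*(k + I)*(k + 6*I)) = k^2 + 7*I*k - 6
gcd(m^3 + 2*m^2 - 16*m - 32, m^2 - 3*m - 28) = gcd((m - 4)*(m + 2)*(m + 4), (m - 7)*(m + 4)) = m + 4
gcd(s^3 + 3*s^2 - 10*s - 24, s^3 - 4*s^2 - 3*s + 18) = s^2 - s - 6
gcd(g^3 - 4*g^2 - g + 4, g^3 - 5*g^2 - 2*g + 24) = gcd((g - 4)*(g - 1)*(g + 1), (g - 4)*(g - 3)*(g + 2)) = g - 4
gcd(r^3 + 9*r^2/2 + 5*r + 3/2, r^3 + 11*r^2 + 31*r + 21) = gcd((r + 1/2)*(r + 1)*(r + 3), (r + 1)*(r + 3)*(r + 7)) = r^2 + 4*r + 3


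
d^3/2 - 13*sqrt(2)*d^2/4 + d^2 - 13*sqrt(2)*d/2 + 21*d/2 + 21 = (d/2 + 1)*(d - 7*sqrt(2)/2)*(d - 3*sqrt(2))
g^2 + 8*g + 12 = (g + 2)*(g + 6)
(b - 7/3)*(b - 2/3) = b^2 - 3*b + 14/9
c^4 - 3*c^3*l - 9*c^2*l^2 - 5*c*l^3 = c*(c - 5*l)*(c + l)^2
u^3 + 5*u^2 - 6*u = u*(u - 1)*(u + 6)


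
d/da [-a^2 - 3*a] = -2*a - 3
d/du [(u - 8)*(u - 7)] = 2*u - 15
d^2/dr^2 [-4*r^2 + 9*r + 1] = -8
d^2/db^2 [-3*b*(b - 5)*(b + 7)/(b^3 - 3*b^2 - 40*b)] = 30*(-b^3 - 3*b^2 - 111*b + 71)/(b^6 - 9*b^5 - 93*b^4 + 693*b^3 + 3720*b^2 - 14400*b - 64000)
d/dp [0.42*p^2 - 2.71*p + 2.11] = 0.84*p - 2.71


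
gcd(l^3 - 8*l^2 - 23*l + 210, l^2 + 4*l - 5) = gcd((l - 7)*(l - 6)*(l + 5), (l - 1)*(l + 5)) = l + 5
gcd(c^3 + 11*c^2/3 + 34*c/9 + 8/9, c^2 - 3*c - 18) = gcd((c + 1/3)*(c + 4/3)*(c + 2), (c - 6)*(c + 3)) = 1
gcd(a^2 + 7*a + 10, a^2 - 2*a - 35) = a + 5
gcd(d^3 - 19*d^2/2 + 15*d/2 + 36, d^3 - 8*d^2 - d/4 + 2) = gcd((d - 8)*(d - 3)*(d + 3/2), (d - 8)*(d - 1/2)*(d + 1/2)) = d - 8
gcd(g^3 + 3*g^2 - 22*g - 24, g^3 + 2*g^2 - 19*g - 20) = g^2 - 3*g - 4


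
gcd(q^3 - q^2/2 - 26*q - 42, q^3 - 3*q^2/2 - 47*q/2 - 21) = q^2 - 5*q/2 - 21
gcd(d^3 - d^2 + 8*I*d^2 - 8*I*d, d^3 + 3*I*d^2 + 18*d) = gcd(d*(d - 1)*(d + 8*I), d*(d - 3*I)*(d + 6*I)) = d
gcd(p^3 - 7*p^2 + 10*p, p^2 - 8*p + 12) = p - 2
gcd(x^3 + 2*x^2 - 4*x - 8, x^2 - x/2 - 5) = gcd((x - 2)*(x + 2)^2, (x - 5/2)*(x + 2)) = x + 2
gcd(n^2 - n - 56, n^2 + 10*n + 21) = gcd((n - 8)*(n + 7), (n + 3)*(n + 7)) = n + 7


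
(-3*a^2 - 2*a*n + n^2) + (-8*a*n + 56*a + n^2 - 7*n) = -3*a^2 - 10*a*n + 56*a + 2*n^2 - 7*n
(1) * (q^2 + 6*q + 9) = q^2 + 6*q + 9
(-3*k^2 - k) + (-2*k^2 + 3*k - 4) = -5*k^2 + 2*k - 4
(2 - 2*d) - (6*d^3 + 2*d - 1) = -6*d^3 - 4*d + 3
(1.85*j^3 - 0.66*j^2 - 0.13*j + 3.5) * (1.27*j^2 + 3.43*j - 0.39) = 2.3495*j^5 + 5.5073*j^4 - 3.1504*j^3 + 4.2565*j^2 + 12.0557*j - 1.365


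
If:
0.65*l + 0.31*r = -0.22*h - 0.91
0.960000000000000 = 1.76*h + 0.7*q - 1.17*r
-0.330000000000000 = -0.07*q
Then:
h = 0.664772727272727*r - 1.32954545454545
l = -0.701923076923077*r - 0.95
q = 4.71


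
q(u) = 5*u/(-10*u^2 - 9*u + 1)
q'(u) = 5*u*(20*u + 9)/(-10*u^2 - 9*u + 1)^2 + 5/(-10*u^2 - 9*u + 1) = 5*(10*u^2 + 1)/(100*u^4 + 180*u^3 + 61*u^2 - 18*u + 1)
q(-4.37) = 0.15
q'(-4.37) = 0.04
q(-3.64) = 0.18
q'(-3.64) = 0.07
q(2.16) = -0.17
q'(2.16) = 0.06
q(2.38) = -0.15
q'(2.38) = 0.05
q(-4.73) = 0.13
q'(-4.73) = 0.03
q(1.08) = -0.26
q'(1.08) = 0.15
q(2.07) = -0.17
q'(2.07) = 0.06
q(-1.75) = 0.63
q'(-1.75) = 0.82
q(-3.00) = 0.24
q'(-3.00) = 0.12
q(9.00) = -0.05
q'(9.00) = 0.01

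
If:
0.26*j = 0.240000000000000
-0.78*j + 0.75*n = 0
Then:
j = 0.92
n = 0.96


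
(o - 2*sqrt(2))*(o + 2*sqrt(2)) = o^2 - 8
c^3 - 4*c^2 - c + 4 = (c - 4)*(c - 1)*(c + 1)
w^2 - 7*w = w*(w - 7)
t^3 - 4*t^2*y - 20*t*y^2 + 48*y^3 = (t - 6*y)*(t - 2*y)*(t + 4*y)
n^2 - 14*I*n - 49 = (n - 7*I)^2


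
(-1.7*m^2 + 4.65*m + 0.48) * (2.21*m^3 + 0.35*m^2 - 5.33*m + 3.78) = -3.757*m^5 + 9.6815*m^4 + 11.7493*m^3 - 31.0425*m^2 + 15.0186*m + 1.8144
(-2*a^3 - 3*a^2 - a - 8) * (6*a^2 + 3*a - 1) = -12*a^5 - 24*a^4 - 13*a^3 - 48*a^2 - 23*a + 8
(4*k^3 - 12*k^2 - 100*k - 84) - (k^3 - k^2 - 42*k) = 3*k^3 - 11*k^2 - 58*k - 84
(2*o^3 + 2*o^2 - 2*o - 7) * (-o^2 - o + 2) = -2*o^5 - 4*o^4 + 4*o^3 + 13*o^2 + 3*o - 14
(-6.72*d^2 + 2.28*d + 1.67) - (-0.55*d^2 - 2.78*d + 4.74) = -6.17*d^2 + 5.06*d - 3.07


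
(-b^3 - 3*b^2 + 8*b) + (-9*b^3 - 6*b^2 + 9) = -10*b^3 - 9*b^2 + 8*b + 9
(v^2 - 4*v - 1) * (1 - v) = -v^3 + 5*v^2 - 3*v - 1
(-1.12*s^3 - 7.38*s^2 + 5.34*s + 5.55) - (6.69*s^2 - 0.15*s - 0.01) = -1.12*s^3 - 14.07*s^2 + 5.49*s + 5.56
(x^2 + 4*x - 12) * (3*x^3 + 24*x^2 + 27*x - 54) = 3*x^5 + 36*x^4 + 87*x^3 - 234*x^2 - 540*x + 648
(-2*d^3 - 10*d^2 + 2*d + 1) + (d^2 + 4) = -2*d^3 - 9*d^2 + 2*d + 5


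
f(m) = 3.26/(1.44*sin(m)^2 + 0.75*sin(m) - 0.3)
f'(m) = 3.26*(-2.88*sin(m)*cos(m) - 0.75*cos(m))/(1.44*sin(m)^2 + 0.75*sin(m) - 0.3)^2 = -(9.3888*sin(m) + 2.445)*cos(m)/(1.44*sin(m)^2 + 0.75*sin(m) - 0.3)^2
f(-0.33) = -8.32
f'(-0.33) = 3.68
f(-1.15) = 15.15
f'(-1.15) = 54.05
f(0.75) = 3.70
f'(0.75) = -8.35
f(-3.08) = -9.57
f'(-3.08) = 16.05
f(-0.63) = -13.47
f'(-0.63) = 42.57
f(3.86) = -19.20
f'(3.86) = -97.50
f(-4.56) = 1.76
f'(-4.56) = 0.52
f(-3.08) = -9.57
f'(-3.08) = 16.05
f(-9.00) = -8.94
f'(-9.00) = -9.77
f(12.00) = -11.33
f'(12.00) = 26.41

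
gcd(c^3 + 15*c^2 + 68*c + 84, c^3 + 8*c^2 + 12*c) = c^2 + 8*c + 12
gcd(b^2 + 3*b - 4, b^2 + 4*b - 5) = b - 1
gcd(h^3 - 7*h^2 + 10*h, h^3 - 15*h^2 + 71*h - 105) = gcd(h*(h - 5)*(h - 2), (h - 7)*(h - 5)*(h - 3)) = h - 5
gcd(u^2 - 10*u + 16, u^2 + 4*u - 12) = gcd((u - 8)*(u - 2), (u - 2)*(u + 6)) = u - 2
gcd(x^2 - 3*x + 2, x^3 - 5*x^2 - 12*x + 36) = x - 2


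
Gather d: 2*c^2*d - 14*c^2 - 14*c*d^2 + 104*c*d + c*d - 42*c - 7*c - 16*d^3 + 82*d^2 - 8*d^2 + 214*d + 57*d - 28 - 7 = -14*c^2 - 49*c - 16*d^3 + d^2*(74 - 14*c) + d*(2*c^2 + 105*c + 271) - 35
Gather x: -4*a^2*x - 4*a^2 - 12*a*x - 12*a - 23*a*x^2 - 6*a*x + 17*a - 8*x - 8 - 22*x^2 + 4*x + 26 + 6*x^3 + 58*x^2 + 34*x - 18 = -4*a^2 + 5*a + 6*x^3 + x^2*(36 - 23*a) + x*(-4*a^2 - 18*a + 30)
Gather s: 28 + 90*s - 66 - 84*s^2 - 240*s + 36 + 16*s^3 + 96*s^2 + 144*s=16*s^3 + 12*s^2 - 6*s - 2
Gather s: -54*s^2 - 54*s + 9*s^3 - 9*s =9*s^3 - 54*s^2 - 63*s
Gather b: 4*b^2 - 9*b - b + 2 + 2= 4*b^2 - 10*b + 4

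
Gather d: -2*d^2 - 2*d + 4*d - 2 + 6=-2*d^2 + 2*d + 4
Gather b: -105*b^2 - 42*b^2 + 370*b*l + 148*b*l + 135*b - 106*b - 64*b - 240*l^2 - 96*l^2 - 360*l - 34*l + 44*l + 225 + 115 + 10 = -147*b^2 + b*(518*l - 35) - 336*l^2 - 350*l + 350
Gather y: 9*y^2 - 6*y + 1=9*y^2 - 6*y + 1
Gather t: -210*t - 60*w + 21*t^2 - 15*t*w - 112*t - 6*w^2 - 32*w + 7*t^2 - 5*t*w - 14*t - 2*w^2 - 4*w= 28*t^2 + t*(-20*w - 336) - 8*w^2 - 96*w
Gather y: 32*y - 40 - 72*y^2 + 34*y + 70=-72*y^2 + 66*y + 30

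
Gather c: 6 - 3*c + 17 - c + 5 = 28 - 4*c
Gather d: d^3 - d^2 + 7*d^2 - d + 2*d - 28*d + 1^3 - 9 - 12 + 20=d^3 + 6*d^2 - 27*d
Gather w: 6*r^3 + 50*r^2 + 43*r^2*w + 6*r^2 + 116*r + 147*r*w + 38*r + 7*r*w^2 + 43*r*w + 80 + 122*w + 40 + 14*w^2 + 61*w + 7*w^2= 6*r^3 + 56*r^2 + 154*r + w^2*(7*r + 21) + w*(43*r^2 + 190*r + 183) + 120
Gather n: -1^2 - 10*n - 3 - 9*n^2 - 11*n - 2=-9*n^2 - 21*n - 6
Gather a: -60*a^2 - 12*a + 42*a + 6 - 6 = -60*a^2 + 30*a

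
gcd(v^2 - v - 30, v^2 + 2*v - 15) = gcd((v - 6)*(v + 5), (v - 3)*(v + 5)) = v + 5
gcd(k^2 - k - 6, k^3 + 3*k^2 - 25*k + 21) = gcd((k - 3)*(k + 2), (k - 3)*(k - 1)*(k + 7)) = k - 3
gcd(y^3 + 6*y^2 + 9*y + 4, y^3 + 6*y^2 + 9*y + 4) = y^3 + 6*y^2 + 9*y + 4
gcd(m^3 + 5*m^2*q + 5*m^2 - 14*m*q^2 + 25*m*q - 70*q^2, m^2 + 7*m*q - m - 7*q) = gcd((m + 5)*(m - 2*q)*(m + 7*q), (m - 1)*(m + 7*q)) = m + 7*q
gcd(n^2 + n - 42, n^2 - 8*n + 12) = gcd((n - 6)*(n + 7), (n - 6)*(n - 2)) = n - 6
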